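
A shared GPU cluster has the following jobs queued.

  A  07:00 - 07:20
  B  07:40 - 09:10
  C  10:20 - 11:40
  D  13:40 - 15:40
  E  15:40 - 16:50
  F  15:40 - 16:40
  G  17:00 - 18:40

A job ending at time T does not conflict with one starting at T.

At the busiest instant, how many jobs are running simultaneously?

2

Walk through starts and ends in time order (an end at T is processed before a start at T):
07:00 start A → 1
07:20 end A → 0
07:40 start B → 1
09:10 end B → 0
10:20 start C → 1
11:40 end C → 0
13:40 start D → 1
15:40 end D → 0
15:40 start E → 1
15:40 start F → 2
16:40 end F → 1
16:50 end E → 0
17:00 start G → 1
18:40 end G → 0
Peak is 2, at 15:40 (E, F).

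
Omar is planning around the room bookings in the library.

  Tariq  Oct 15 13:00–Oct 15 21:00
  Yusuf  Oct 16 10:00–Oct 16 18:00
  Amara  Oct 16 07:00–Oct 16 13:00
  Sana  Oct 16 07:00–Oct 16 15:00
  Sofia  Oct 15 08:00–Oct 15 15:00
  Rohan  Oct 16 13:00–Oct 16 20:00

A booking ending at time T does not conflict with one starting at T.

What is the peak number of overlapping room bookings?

Sort all start/end points and keep a running count:
Oct 15 08:00 start Sofia → 1
Oct 15 13:00 start Tariq → 2
Oct 15 15:00 end Sofia → 1
Oct 15 21:00 end Tariq → 0
Oct 16 07:00 start Amara → 1
Oct 16 07:00 start Sana → 2
Oct 16 10:00 start Yusuf → 3
Oct 16 13:00 end Amara → 2
Oct 16 13:00 start Rohan → 3
Oct 16 15:00 end Sana → 2
Oct 16 18:00 end Yusuf → 1
Oct 16 20:00 end Rohan → 0
Peak is 3, at Oct 16 10:00 (Amara, Sana, Yusuf).

3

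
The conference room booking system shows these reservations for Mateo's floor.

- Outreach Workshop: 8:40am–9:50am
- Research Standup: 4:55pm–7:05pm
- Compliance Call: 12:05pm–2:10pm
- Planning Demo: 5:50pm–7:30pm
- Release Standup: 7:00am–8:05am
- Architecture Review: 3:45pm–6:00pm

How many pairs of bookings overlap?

Sorted by start: Release Standup, Outreach Workshop, Compliance Call, Architecture Review, Research Standup, Planning Demo.
Outreach Workshop starts after Release Standup ends; Release Standup is clear from here.
Compliance Call starts after Outreach Workshop ends; Outreach Workshop is clear from here.
Architecture Review starts after Compliance Call ends; Compliance Call is clear from here.
Research Standup starts before Architecture Review ends → Architecture Review and Research Standup overlap.
Planning Demo starts before Architecture Review ends → Architecture Review and Planning Demo overlap.
Planning Demo starts before Research Standup ends → Research Standup and Planning Demo overlap.
Overlapping pairs: Architecture Review & Planning Demo, Architecture Review & Research Standup, Planning Demo & Research Standup — 3 in total.

3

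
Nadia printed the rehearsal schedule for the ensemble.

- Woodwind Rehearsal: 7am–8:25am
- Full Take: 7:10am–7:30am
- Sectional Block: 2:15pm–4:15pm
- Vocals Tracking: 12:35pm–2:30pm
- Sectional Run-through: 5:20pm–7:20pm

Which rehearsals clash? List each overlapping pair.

Sorted by start: Woodwind Rehearsal, Full Take, Vocals Tracking, Sectional Block, Sectional Run-through.
Full Take starts before Woodwind Rehearsal ends → Woodwind Rehearsal and Full Take overlap.
Vocals Tracking starts after Woodwind Rehearsal ends, so Woodwind Rehearsal has no further overlaps.
Vocals Tracking starts after Full Take ends, so Full Take has no further overlaps.
Sectional Block starts before Vocals Tracking ends → Vocals Tracking and Sectional Block overlap.
Sectional Run-through starts after Vocals Tracking ends.
Sectional Run-through starts after Sectional Block ends.

Full Take & Woodwind Rehearsal, Sectional Block & Vocals Tracking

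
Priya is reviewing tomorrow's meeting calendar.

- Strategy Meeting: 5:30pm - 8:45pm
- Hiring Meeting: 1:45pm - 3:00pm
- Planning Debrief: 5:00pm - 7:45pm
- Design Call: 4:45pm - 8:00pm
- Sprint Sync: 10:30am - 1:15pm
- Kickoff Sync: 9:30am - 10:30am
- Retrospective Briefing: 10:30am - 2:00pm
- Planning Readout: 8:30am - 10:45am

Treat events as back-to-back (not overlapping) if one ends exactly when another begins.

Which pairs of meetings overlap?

Design Call & Planning Debrief, Design Call & Strategy Meeting, Hiring Meeting & Retrospective Briefing, Kickoff Sync & Planning Readout, Planning Debrief & Strategy Meeting, Planning Readout & Retrospective Briefing, Planning Readout & Sprint Sync, Retrospective Briefing & Sprint Sync

Sorted by start: Planning Readout, Kickoff Sync, Retrospective Briefing, Sprint Sync, Hiring Meeting, Design Call, Planning Debrief, Strategy Meeting.
Kickoff Sync starts before Planning Readout ends → Planning Readout and Kickoff Sync overlap.
Retrospective Briefing starts before Planning Readout ends → Planning Readout and Retrospective Briefing overlap.
Sprint Sync starts before Planning Readout ends → Planning Readout and Sprint Sync overlap.
Hiring Meeting starts after Planning Readout ends, so nothing later overlaps Planning Readout either.
Retrospective Briefing starts exactly when Kickoff Sync ends (back-to-back, no overlap), so nothing later overlaps Kickoff Sync either.
Sprint Sync starts before Retrospective Briefing ends → Retrospective Briefing and Sprint Sync overlap.
Hiring Meeting starts before Retrospective Briefing ends → Retrospective Briefing and Hiring Meeting overlap.
Design Call starts after Retrospective Briefing ends, so nothing later overlaps Retrospective Briefing either.
Hiring Meeting starts after Sprint Sync ends, so nothing later overlaps Sprint Sync either.
Design Call starts after Hiring Meeting ends, so nothing later overlaps Hiring Meeting either.
Planning Debrief starts before Design Call ends → Design Call and Planning Debrief overlap.
Strategy Meeting starts before Design Call ends → Design Call and Strategy Meeting overlap.
Strategy Meeting starts before Planning Debrief ends → Planning Debrief and Strategy Meeting overlap.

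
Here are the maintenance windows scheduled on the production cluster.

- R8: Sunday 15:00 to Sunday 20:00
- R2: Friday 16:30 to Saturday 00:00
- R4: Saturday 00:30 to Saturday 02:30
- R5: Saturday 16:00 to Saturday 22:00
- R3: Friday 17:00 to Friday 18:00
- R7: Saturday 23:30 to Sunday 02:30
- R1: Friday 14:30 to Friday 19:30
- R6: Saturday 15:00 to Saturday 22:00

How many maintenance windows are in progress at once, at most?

3

Sweep the timeline, counting +1 at each start and −1 at each end (ends before starts at a tie):
Friday 14:30 start R1 → 1
Friday 16:30 start R2 → 2
Friday 17:00 start R3 → 3
Friday 18:00 end R3 → 2
Friday 19:30 end R1 → 1
Saturday 00:00 end R2 → 0
Saturday 00:30 start R4 → 1
Saturday 02:30 end R4 → 0
Saturday 15:00 start R6 → 1
Saturday 16:00 start R5 → 2
Saturday 22:00 end R5 → 1
Saturday 22:00 end R6 → 0
Saturday 23:30 start R7 → 1
Sunday 02:30 end R7 → 0
Sunday 15:00 start R8 → 1
Sunday 20:00 end R8 → 0
Peak is 3, at Friday 17:00 (R1, R2, R3).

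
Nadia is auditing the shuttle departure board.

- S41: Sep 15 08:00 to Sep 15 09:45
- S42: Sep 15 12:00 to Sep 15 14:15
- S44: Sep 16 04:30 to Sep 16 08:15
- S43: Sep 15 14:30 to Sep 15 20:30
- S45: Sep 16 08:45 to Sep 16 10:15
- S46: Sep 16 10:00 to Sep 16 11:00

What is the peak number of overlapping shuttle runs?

2

Sort all start/end points and keep a running count:
Sep 15 08:00 start S41 → 1
Sep 15 09:45 end S41 → 0
Sep 15 12:00 start S42 → 1
Sep 15 14:15 end S42 → 0
Sep 15 14:30 start S43 → 1
Sep 15 20:30 end S43 → 0
Sep 16 04:30 start S44 → 1
Sep 16 08:15 end S44 → 0
Sep 16 08:45 start S45 → 1
Sep 16 10:00 start S46 → 2
Sep 16 10:15 end S45 → 1
Sep 16 11:00 end S46 → 0
Peak is 2, at Sep 16 10:00 (S45, S46).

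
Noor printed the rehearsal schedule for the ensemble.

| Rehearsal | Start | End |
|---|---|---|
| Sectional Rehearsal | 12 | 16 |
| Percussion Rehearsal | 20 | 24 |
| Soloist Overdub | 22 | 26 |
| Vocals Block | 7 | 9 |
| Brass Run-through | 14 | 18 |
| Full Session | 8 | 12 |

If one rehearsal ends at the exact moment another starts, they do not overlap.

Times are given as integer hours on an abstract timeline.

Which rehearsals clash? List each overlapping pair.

Sorted by start: Vocals Block, Full Session, Sectional Rehearsal, Brass Run-through, Percussion Rehearsal, Soloist Overdub.
Full Session starts before Vocals Block ends → Vocals Block and Full Session overlap.
Sectional Rehearsal starts after Vocals Block ends; Vocals Block is clear from here.
Sectional Rehearsal starts exactly when Full Session ends (back-to-back, no overlap); Full Session is clear from here.
Brass Run-through starts before Sectional Rehearsal ends → Sectional Rehearsal and Brass Run-through overlap.
Percussion Rehearsal starts after Sectional Rehearsal ends; Sectional Rehearsal is clear from here.
Percussion Rehearsal starts after Brass Run-through ends; Brass Run-through is clear from here.
Soloist Overdub starts before Percussion Rehearsal ends → Percussion Rehearsal and Soloist Overdub overlap.

Brass Run-through & Sectional Rehearsal, Full Session & Vocals Block, Percussion Rehearsal & Soloist Overdub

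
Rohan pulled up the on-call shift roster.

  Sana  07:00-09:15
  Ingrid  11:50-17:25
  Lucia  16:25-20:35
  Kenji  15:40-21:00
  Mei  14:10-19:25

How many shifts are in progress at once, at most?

4

Sweep the timeline, counting +1 at each start and −1 at each end (ends before starts at a tie):
07:00 start Sana → 1
09:15 end Sana → 0
11:50 start Ingrid → 1
14:10 start Mei → 2
15:40 start Kenji → 3
16:25 start Lucia → 4
17:25 end Ingrid → 3
19:25 end Mei → 2
20:35 end Lucia → 1
21:00 end Kenji → 0
Peak is 4, at 16:25 (Ingrid, Kenji, Lucia, Mei).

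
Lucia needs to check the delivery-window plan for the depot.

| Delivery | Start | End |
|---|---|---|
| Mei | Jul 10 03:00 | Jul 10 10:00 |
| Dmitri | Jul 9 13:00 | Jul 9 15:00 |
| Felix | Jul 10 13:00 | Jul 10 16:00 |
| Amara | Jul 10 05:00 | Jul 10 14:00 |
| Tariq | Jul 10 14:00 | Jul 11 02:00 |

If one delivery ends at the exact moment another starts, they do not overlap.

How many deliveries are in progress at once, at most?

2

Sort all start/end points and keep a running count:
Jul 9 13:00 start Dmitri → 1
Jul 9 15:00 end Dmitri → 0
Jul 10 03:00 start Mei → 1
Jul 10 05:00 start Amara → 2
Jul 10 10:00 end Mei → 1
Jul 10 13:00 start Felix → 2
Jul 10 14:00 end Amara → 1
Jul 10 14:00 start Tariq → 2
Jul 10 16:00 end Felix → 1
Jul 11 02:00 end Tariq → 0
Peak is 2, at Jul 10 05:00 (Amara, Mei).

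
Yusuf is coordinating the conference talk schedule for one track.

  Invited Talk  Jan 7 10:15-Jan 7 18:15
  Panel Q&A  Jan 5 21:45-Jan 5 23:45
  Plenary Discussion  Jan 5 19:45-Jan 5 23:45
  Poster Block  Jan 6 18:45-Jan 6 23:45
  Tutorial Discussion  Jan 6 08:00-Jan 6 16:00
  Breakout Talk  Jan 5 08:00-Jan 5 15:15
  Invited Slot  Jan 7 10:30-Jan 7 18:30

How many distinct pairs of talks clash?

2

Check each pair: they overlap iff neither finishes before the other starts.
Sorted by start: Breakout Talk, Plenary Discussion, Panel Q&A, Tutorial Discussion, Poster Block, Invited Talk, Invited Slot.
Plenary Discussion starts after Breakout Talk ends, so Breakout Talk has no further overlaps.
Panel Q&A starts before Plenary Discussion ends → Plenary Discussion and Panel Q&A overlap.
Tutorial Discussion starts after Plenary Discussion ends, so Plenary Discussion has no further overlaps.
Tutorial Discussion starts after Panel Q&A ends, so Panel Q&A has no further overlaps.
Poster Block starts after Tutorial Discussion ends, so Tutorial Discussion has no further overlaps.
Invited Talk starts after Poster Block ends, so Poster Block has no further overlaps.
Invited Slot starts before Invited Talk ends → Invited Talk and Invited Slot overlap.
Overlapping pairs: Invited Slot & Invited Talk, Panel Q&A & Plenary Discussion — 2 in total.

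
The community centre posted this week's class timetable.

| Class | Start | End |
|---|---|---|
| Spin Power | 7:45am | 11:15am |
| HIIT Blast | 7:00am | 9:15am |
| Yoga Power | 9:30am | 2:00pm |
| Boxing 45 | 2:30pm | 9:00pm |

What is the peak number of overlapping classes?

2

Sort all start/end points and keep a running count:
7:00am start HIIT Blast → 1
7:45am start Spin Power → 2
9:15am end HIIT Blast → 1
9:30am start Yoga Power → 2
11:15am end Spin Power → 1
2:00pm end Yoga Power → 0
2:30pm start Boxing 45 → 1
9:00pm end Boxing 45 → 0
Peak is 2, at 7:45am (HIIT Blast, Spin Power).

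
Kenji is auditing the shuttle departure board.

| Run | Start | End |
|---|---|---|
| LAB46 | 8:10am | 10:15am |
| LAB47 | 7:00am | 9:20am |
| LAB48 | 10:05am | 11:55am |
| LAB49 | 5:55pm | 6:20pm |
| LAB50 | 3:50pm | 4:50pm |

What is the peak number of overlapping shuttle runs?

Walk through starts and ends in time order (an end at T is processed before a start at T):
7:00am start LAB47 → 1
8:10am start LAB46 → 2
9:20am end LAB47 → 1
10:05am start LAB48 → 2
10:15am end LAB46 → 1
11:55am end LAB48 → 0
3:50pm start LAB50 → 1
4:50pm end LAB50 → 0
5:55pm start LAB49 → 1
6:20pm end LAB49 → 0
Peak is 2, at 8:10am (LAB46, LAB47).

2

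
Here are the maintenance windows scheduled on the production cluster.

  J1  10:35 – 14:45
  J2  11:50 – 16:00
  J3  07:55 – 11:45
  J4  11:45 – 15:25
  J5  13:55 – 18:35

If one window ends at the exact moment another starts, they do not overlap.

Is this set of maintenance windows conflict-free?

Sorted by start: J3, J1, J4, J2, J5.
J1 starts before J3 ends → J3 and J1 overlap.
That's a conflict, so the schedule is not conflict-free.

No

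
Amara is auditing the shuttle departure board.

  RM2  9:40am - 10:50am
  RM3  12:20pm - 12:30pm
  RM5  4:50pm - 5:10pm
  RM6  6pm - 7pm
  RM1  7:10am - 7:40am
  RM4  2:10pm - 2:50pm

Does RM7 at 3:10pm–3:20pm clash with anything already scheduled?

No — it doesn't clash with anything

RM1: ends 7:40am at or before RM7 starts 3:10pm → clear.
RM2: ends 10:50am at or before RM7 starts 3:10pm → clear.
RM3: ends 12:30pm at or before RM7 starts 3:10pm → clear.
RM4: ends 2:50pm at or before RM7 starts 3:10pm → clear.
RM5: starts 4:50pm at or after RM7 ends 3:20pm → clear.
RM6: starts 6pm at or after RM7 ends 3:20pm → clear.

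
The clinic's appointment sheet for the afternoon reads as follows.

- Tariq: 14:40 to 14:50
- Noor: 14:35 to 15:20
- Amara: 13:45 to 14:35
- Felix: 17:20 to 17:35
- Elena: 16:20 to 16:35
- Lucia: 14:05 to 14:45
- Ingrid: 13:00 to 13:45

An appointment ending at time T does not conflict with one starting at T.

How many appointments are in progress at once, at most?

3

Sort all start/end points and keep a running count:
13:00 start Ingrid → 1
13:45 end Ingrid → 0
13:45 start Amara → 1
14:05 start Lucia → 2
14:35 end Amara → 1
14:35 start Noor → 2
14:40 start Tariq → 3
14:45 end Lucia → 2
14:50 end Tariq → 1
15:20 end Noor → 0
16:20 start Elena → 1
16:35 end Elena → 0
17:20 start Felix → 1
17:35 end Felix → 0
Peak is 3, at 14:40 (Lucia, Noor, Tariq).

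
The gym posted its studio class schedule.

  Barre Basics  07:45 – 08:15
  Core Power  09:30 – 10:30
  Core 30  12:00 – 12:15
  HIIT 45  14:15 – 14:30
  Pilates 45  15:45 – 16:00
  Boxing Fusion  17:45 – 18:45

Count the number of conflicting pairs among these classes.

0

Check each pair: they overlap iff neither finishes before the other starts.
Sorted by start: Barre Basics, Core Power, Core 30, HIIT 45, Pilates 45, Boxing Fusion.
Core Power starts after Barre Basics ends — done with Barre Basics.
Core 30 starts after Core Power ends — done with Core Power.
HIIT 45 starts after Core 30 ends — done with Core 30.
Pilates 45 starts after HIIT 45 ends — done with HIIT 45.
Boxing Fusion starts after Pilates 45 ends.
No pair overlaps.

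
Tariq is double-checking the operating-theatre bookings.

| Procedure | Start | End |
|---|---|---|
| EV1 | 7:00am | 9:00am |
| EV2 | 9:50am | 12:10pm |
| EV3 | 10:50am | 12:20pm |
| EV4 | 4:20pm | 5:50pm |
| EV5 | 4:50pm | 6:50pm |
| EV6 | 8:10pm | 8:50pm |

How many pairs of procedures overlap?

Check each pair: they overlap iff neither finishes before the other starts.
Sorted by start: EV1, EV2, EV3, EV4, EV5, EV6.
EV2 starts after EV1 ends; EV1 is clear from here.
EV3 starts before EV2 ends → EV2 and EV3 overlap.
EV4 starts after EV2 ends; EV2 is clear from here.
EV4 starts after EV3 ends; EV3 is clear from here.
EV5 starts before EV4 ends → EV4 and EV5 overlap.
EV6 starts after EV4 ends.
EV6 starts after EV5 ends.
Overlapping pairs: EV2 & EV3, EV4 & EV5 — 2 in total.

2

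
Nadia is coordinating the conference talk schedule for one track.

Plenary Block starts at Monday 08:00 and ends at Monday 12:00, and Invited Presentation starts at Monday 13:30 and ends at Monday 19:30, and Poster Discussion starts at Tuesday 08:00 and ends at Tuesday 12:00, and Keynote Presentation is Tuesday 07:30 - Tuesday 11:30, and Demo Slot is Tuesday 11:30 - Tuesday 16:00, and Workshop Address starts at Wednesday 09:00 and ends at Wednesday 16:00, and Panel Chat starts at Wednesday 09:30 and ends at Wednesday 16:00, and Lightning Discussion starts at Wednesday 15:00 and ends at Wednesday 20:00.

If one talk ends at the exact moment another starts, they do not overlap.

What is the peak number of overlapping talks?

3

Sweep the timeline, counting +1 at each start and −1 at each end (ends before starts at a tie):
Monday 08:00 start Plenary Block → 1
Monday 12:00 end Plenary Block → 0
Monday 13:30 start Invited Presentation → 1
Monday 19:30 end Invited Presentation → 0
Tuesday 07:30 start Keynote Presentation → 1
Tuesday 08:00 start Poster Discussion → 2
Tuesday 11:30 end Keynote Presentation → 1
Tuesday 11:30 start Demo Slot → 2
Tuesday 12:00 end Poster Discussion → 1
Tuesday 16:00 end Demo Slot → 0
Wednesday 09:00 start Workshop Address → 1
Wednesday 09:30 start Panel Chat → 2
Wednesday 15:00 start Lightning Discussion → 3
Wednesday 16:00 end Panel Chat → 2
Wednesday 16:00 end Workshop Address → 1
Wednesday 20:00 end Lightning Discussion → 0
Peak is 3, at Wednesday 15:00 (Lightning Discussion, Panel Chat, Workshop Address).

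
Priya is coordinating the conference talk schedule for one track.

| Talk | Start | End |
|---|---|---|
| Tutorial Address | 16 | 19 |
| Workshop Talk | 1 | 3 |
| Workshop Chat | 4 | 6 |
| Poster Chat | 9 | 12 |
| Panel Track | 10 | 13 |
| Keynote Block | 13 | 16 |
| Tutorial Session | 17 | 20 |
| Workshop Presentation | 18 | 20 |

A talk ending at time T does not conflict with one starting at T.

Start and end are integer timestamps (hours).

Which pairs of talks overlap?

Panel Track & Poster Chat, Tutorial Address & Tutorial Session, Tutorial Address & Workshop Presentation, Tutorial Session & Workshop Presentation

Two intervals overlap when each starts before the other ends.
Sorted by start: Workshop Talk, Workshop Chat, Poster Chat, Panel Track, Keynote Block, Tutorial Address, Tutorial Session, Workshop Presentation.
Workshop Chat starts after Workshop Talk ends — done with Workshop Talk.
Poster Chat starts after Workshop Chat ends — done with Workshop Chat.
Panel Track starts before Poster Chat ends → Poster Chat and Panel Track overlap.
Keynote Block starts after Poster Chat ends — done with Poster Chat.
Keynote Block starts exactly when Panel Track ends (back-to-back, no overlap) — done with Panel Track.
Tutorial Address starts exactly when Keynote Block ends (back-to-back, no overlap) — done with Keynote Block.
Tutorial Session starts before Tutorial Address ends → Tutorial Address and Tutorial Session overlap.
Workshop Presentation starts before Tutorial Address ends → Tutorial Address and Workshop Presentation overlap.
Workshop Presentation starts before Tutorial Session ends → Tutorial Session and Workshop Presentation overlap.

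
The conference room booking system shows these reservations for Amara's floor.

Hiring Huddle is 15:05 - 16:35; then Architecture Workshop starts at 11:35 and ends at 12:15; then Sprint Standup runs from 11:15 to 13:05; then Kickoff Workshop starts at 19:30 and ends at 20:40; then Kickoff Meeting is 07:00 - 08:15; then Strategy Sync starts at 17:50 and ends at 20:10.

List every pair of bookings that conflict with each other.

Architecture Workshop & Sprint Standup, Kickoff Workshop & Strategy Sync

Sorted by start: Kickoff Meeting, Sprint Standup, Architecture Workshop, Hiring Huddle, Strategy Sync, Kickoff Workshop.
Sprint Standup starts after Kickoff Meeting ends; Kickoff Meeting is clear from here.
Architecture Workshop starts before Sprint Standup ends → Sprint Standup and Architecture Workshop overlap.
Hiring Huddle starts after Sprint Standup ends; Sprint Standup is clear from here.
Hiring Huddle starts after Architecture Workshop ends; Architecture Workshop is clear from here.
Strategy Sync starts after Hiring Huddle ends; Hiring Huddle is clear from here.
Kickoff Workshop starts before Strategy Sync ends → Strategy Sync and Kickoff Workshop overlap.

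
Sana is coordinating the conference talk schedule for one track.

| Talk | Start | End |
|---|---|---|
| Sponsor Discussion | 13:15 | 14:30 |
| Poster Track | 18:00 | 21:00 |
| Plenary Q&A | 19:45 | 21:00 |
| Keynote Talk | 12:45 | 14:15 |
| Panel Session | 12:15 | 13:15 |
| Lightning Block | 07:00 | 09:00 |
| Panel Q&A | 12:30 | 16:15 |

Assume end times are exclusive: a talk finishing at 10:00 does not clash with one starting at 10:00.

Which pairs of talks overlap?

Keynote Talk & Panel Q&A, Keynote Talk & Panel Session, Keynote Talk & Sponsor Discussion, Panel Q&A & Panel Session, Panel Q&A & Sponsor Discussion, Plenary Q&A & Poster Track

Check each pair: they overlap iff neither finishes before the other starts.
Sorted by start: Lightning Block, Panel Session, Panel Q&A, Keynote Talk, Sponsor Discussion, Poster Track, Plenary Q&A.
Panel Session starts after Lightning Block ends, so nothing later overlaps Lightning Block either.
Panel Q&A starts before Panel Session ends → Panel Session and Panel Q&A overlap.
Keynote Talk starts before Panel Session ends → Panel Session and Keynote Talk overlap.
Sponsor Discussion starts exactly when Panel Session ends (back-to-back, no overlap), so nothing later overlaps Panel Session either.
Keynote Talk starts before Panel Q&A ends → Panel Q&A and Keynote Talk overlap.
Sponsor Discussion starts before Panel Q&A ends → Panel Q&A and Sponsor Discussion overlap.
Poster Track starts after Panel Q&A ends, so nothing later overlaps Panel Q&A either.
Sponsor Discussion starts before Keynote Talk ends → Keynote Talk and Sponsor Discussion overlap.
Poster Track starts after Keynote Talk ends, so nothing later overlaps Keynote Talk either.
Poster Track starts after Sponsor Discussion ends, so nothing later overlaps Sponsor Discussion either.
Plenary Q&A starts before Poster Track ends → Poster Track and Plenary Q&A overlap.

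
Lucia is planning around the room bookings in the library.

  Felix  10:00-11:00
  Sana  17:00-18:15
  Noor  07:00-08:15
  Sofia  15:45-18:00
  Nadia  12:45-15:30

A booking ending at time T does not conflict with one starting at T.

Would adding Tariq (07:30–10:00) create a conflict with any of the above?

Noor: starts 07:00 before Tariq ends 10:00, and ends 08:15 after Tariq starts 07:30 → overlap.
Felix: starts 10:00 at or after Tariq ends 10:00 → clear.
Nadia: starts 12:45 at or after Tariq ends 10:00 → clear.
Sofia: starts 15:45 at or after Tariq ends 10:00 → clear.
Sana: starts 17:00 at or after Tariq ends 10:00 → clear.
Tariq overlaps Noor.

Yes — it overlaps Noor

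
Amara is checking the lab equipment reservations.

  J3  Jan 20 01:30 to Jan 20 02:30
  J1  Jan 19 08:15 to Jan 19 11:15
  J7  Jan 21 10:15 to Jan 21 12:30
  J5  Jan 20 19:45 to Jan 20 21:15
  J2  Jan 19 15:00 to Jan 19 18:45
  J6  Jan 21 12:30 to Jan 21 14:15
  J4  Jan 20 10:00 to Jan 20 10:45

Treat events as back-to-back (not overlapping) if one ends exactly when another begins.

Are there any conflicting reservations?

No

Two intervals overlap when each starts before the other ends.
Sorted by start: J1, J2, J3, J4, J5, J7, J6.
J2 starts after J1 ends; J1 is clear from here.
J3 starts after J2 ends; J2 is clear from here.
J4 starts after J3 ends; J3 is clear from here.
J5 starts after J4 ends; J4 is clear from here.
J7 starts after J5 ends; J5 is clear from here.
J6 starts exactly when J7 ends (back-to-back, no overlap).
Every pair is clear; the schedule has no overlaps.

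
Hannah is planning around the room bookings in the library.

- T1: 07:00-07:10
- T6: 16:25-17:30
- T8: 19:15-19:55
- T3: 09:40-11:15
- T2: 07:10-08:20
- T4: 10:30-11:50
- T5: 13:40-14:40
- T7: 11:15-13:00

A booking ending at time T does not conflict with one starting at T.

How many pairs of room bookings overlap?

2

Check each pair: they overlap iff neither finishes before the other starts.
Sorted by start: T1, T2, T3, T4, T7, T5, T6, T8.
T2 starts exactly when T1 ends (back-to-back, no overlap), so T1 has no further overlaps.
T3 starts after T2 ends, so T2 has no further overlaps.
T4 starts before T3 ends → T3 and T4 overlap.
T7 starts exactly when T3 ends (back-to-back, no overlap), so T3 has no further overlaps.
T7 starts before T4 ends → T4 and T7 overlap.
T5 starts after T4 ends, so T4 has no further overlaps.
T5 starts after T7 ends, so T7 has no further overlaps.
T6 starts after T5 ends, so T5 has no further overlaps.
T8 starts after T6 ends.
Overlapping pairs: T3 & T4, T4 & T7 — 2 in total.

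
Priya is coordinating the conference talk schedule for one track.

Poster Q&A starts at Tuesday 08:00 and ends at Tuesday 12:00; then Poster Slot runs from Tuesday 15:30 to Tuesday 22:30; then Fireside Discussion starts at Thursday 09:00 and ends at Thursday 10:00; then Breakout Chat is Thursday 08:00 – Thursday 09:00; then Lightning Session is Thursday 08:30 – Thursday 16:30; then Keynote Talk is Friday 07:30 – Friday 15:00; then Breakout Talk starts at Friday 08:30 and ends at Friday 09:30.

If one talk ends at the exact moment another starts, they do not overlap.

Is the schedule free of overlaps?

Sorted by start: Poster Q&A, Poster Slot, Breakout Chat, Lightning Session, Fireside Discussion, Keynote Talk, Breakout Talk.
Poster Slot starts after Poster Q&A ends, so Poster Q&A has no further overlaps.
Breakout Chat starts after Poster Slot ends, so Poster Slot has no further overlaps.
Lightning Session starts before Breakout Chat ends → Breakout Chat and Lightning Session overlap.
That's a conflict, so the schedule is not conflict-free.

No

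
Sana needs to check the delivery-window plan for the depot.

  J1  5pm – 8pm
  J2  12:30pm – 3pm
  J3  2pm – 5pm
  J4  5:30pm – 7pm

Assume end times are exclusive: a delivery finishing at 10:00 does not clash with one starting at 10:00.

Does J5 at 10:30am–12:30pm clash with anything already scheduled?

No — it doesn't clash with anything

J2: starts 12:30pm at or after J5 ends 12:30pm → clear.
J3: starts 2pm at or after J5 ends 12:30pm → clear.
J1: starts 5pm at or after J5 ends 12:30pm → clear.
J4: starts 5:30pm at or after J5 ends 12:30pm → clear.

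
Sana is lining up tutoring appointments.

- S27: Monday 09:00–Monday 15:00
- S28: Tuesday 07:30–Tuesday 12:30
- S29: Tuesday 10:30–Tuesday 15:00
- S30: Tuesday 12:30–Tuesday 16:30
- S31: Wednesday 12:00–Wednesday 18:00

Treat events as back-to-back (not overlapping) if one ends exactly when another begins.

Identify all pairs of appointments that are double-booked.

S28 & S29, S29 & S30

Sorted by start: S27, S28, S29, S30, S31.
S28 starts after S27 ends, so S27 has no further overlaps.
S29 starts before S28 ends → S28 and S29 overlap.
S30 starts exactly when S28 ends (back-to-back, no overlap), so S28 has no further overlaps.
S30 starts before S29 ends → S29 and S30 overlap.
S31 starts after S29 ends.
S31 starts after S30 ends.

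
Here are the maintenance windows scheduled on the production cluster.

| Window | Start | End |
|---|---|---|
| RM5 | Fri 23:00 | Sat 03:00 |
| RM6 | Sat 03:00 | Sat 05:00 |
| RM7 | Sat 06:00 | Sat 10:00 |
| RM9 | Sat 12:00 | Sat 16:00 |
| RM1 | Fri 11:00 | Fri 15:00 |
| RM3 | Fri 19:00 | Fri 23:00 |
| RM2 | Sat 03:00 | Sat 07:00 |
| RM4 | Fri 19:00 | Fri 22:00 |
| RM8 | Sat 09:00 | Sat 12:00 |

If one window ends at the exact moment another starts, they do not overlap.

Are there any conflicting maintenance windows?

Yes

Check each pair: they overlap iff neither finishes before the other starts.
Sorted by start: RM1, RM3, RM4, RM5, RM2, RM6, RM7, RM8, RM9.
RM3 starts after RM1 ends; RM1 is clear from here.
RM4 starts before RM3 ends → RM3 and RM4 overlap.
That's a conflict, so the schedule is not conflict-free.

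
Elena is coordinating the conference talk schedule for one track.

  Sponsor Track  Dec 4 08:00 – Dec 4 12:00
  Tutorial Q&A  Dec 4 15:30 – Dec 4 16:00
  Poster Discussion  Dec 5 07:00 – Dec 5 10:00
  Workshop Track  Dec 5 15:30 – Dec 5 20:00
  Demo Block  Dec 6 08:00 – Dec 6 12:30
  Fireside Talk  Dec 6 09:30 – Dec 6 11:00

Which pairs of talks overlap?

Sorted by start: Sponsor Track, Tutorial Q&A, Poster Discussion, Workshop Track, Demo Block, Fireside Talk.
Tutorial Q&A starts after Sponsor Track ends — done with Sponsor Track.
Poster Discussion starts after Tutorial Q&A ends — done with Tutorial Q&A.
Workshop Track starts after Poster Discussion ends — done with Poster Discussion.
Demo Block starts after Workshop Track ends — done with Workshop Track.
Fireside Talk starts before Demo Block ends → Demo Block and Fireside Talk overlap.

Demo Block & Fireside Talk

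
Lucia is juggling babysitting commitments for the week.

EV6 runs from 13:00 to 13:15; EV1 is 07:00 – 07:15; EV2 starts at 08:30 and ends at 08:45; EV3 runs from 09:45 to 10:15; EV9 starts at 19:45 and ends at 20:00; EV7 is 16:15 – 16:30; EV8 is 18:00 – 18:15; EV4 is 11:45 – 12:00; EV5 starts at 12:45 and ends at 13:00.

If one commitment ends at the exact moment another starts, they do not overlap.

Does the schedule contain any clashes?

No

Sorted by start: EV1, EV2, EV3, EV4, EV5, EV6, EV7, EV8, EV9.
EV2 starts after EV1 ends — done with EV1.
EV3 starts after EV2 ends — done with EV2.
EV4 starts after EV3 ends — done with EV3.
EV5 starts after EV4 ends — done with EV4.
EV6 starts exactly when EV5 ends (back-to-back, no overlap) — done with EV5.
EV7 starts after EV6 ends — done with EV6.
EV8 starts after EV7 ends — done with EV7.
EV9 starts after EV8 ends.
Every pair is clear; the schedule has no overlaps.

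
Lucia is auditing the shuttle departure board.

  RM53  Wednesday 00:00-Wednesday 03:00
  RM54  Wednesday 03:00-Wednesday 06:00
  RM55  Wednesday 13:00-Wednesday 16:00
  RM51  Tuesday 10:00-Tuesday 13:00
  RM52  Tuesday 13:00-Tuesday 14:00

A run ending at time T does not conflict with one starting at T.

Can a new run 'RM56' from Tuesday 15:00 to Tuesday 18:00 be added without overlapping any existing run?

Yes — the slot is free

RM51: ends Tuesday 13:00 at or before RM56 starts Tuesday 15:00 → clear.
RM52: ends Tuesday 14:00 at or before RM56 starts Tuesday 15:00 → clear.
RM53: starts Wednesday 00:00 at or after RM56 ends Tuesday 18:00 → clear.
RM54: starts Wednesday 03:00 at or after RM56 ends Tuesday 18:00 → clear.
RM55: starts Wednesday 13:00 at or after RM56 ends Tuesday 18:00 → clear.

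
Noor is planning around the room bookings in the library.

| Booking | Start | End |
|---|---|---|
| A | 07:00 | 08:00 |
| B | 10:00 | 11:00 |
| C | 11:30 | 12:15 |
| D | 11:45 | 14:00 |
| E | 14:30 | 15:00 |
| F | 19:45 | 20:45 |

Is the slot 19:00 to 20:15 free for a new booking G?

A: ends 08:00 at or before G starts 19:00 → clear.
B: ends 11:00 at or before G starts 19:00 → clear.
C: ends 12:15 at or before G starts 19:00 → clear.
D: ends 14:00 at or before G starts 19:00 → clear.
E: ends 15:00 at or before G starts 19:00 → clear.
F: starts 19:45 before G ends 20:15, and ends 20:45 after G starts 19:00 → overlap.
G overlaps F.

No — it overlaps F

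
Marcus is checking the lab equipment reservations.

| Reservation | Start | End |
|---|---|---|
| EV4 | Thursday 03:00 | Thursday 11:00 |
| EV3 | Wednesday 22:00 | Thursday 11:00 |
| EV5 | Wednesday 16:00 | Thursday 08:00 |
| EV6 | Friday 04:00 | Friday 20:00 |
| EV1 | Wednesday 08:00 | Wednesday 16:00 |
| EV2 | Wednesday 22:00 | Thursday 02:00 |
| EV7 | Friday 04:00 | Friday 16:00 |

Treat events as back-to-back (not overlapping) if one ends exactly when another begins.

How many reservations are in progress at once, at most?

Sweep the timeline, counting +1 at each start and −1 at each end (ends before starts at a tie):
Wednesday 08:00 start EV1 → 1
Wednesday 16:00 end EV1 → 0
Wednesday 16:00 start EV5 → 1
Wednesday 22:00 start EV2 → 2
Wednesday 22:00 start EV3 → 3
Thursday 02:00 end EV2 → 2
Thursday 03:00 start EV4 → 3
Thursday 08:00 end EV5 → 2
Thursday 11:00 end EV3 → 1
Thursday 11:00 end EV4 → 0
Friday 04:00 start EV6 → 1
Friday 04:00 start EV7 → 2
Friday 16:00 end EV7 → 1
Friday 20:00 end EV6 → 0
Peak is 3, at Wednesday 22:00 (EV2, EV3, EV5).

3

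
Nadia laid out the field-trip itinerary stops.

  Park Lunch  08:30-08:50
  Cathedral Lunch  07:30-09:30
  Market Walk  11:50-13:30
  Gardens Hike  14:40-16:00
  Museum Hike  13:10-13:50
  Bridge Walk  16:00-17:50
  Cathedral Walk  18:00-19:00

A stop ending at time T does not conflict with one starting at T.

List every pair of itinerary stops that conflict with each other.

Sorted by start: Cathedral Lunch, Park Lunch, Market Walk, Museum Hike, Gardens Hike, Bridge Walk, Cathedral Walk.
Park Lunch starts before Cathedral Lunch ends → Cathedral Lunch and Park Lunch overlap.
Market Walk starts after Cathedral Lunch ends, so nothing later overlaps Cathedral Lunch either.
Market Walk starts after Park Lunch ends, so nothing later overlaps Park Lunch either.
Museum Hike starts before Market Walk ends → Market Walk and Museum Hike overlap.
Gardens Hike starts after Market Walk ends, so nothing later overlaps Market Walk either.
Gardens Hike starts after Museum Hike ends, so nothing later overlaps Museum Hike either.
Bridge Walk starts exactly when Gardens Hike ends (back-to-back, no overlap), so nothing later overlaps Gardens Hike either.
Cathedral Walk starts after Bridge Walk ends.

Cathedral Lunch & Park Lunch, Market Walk & Museum Hike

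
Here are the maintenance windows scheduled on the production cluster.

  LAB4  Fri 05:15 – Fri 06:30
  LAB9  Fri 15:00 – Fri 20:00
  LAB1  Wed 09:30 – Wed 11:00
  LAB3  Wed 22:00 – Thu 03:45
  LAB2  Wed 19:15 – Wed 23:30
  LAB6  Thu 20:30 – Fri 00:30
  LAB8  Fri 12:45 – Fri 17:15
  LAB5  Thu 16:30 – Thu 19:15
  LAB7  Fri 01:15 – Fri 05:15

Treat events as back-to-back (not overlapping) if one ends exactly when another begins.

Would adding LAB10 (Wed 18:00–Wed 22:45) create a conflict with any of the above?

Yes — it overlaps LAB2, LAB3

LAB1: ends Wed 11:00 at or before LAB10 starts Wed 18:00 → clear.
LAB2: starts Wed 19:15 before LAB10 ends Wed 22:45, and ends Wed 23:30 after LAB10 starts Wed 18:00 → overlap.
LAB3: starts Wed 22:00 before LAB10 ends Wed 22:45, and ends Thu 03:45 after LAB10 starts Wed 18:00 → overlap.
LAB5: starts Thu 16:30 at or after LAB10 ends Wed 22:45 → clear.
LAB6: starts Thu 20:30 at or after LAB10 ends Wed 22:45 → clear.
LAB7: starts Fri 01:15 at or after LAB10 ends Wed 22:45 → clear.
LAB4: starts Fri 05:15 at or after LAB10 ends Wed 22:45 → clear.
LAB8: starts Fri 12:45 at or after LAB10 ends Wed 22:45 → clear.
LAB9: starts Fri 15:00 at or after LAB10 ends Wed 22:45 → clear.
LAB10 overlaps LAB2, LAB3.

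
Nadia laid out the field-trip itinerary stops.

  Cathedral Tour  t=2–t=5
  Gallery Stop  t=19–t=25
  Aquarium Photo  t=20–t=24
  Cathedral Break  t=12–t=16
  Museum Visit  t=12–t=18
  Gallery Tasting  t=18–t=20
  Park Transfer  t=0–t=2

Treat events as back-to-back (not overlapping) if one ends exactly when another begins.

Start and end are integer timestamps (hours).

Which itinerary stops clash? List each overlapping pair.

Aquarium Photo & Gallery Stop, Cathedral Break & Museum Visit, Gallery Stop & Gallery Tasting

Check each pair: they overlap iff neither finishes before the other starts.
Sorted by start: Park Transfer, Cathedral Tour, Museum Visit, Cathedral Break, Gallery Tasting, Gallery Stop, Aquarium Photo.
Cathedral Tour starts exactly when Park Transfer ends (back-to-back, no overlap) — done with Park Transfer.
Museum Visit starts after Cathedral Tour ends — done with Cathedral Tour.
Cathedral Break starts before Museum Visit ends → Museum Visit and Cathedral Break overlap.
Gallery Tasting starts exactly when Museum Visit ends (back-to-back, no overlap) — done with Museum Visit.
Gallery Tasting starts after Cathedral Break ends — done with Cathedral Break.
Gallery Stop starts before Gallery Tasting ends → Gallery Tasting and Gallery Stop overlap.
Aquarium Photo starts exactly when Gallery Tasting ends (back-to-back, no overlap).
Aquarium Photo starts before Gallery Stop ends → Gallery Stop and Aquarium Photo overlap.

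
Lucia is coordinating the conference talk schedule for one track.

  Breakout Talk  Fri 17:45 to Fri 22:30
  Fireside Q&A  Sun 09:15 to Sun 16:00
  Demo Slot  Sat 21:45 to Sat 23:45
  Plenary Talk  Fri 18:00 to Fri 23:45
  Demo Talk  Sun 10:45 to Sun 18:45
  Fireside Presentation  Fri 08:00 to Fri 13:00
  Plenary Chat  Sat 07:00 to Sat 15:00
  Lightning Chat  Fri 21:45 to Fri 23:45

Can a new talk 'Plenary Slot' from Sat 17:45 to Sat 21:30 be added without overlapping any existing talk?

Yes — the slot is free

Fireside Presentation: ends Fri 13:00 at or before Plenary Slot starts Sat 17:45 → clear.
Breakout Talk: ends Fri 22:30 at or before Plenary Slot starts Sat 17:45 → clear.
Plenary Talk: ends Fri 23:45 at or before Plenary Slot starts Sat 17:45 → clear.
Lightning Chat: ends Fri 23:45 at or before Plenary Slot starts Sat 17:45 → clear.
Plenary Chat: ends Sat 15:00 at or before Plenary Slot starts Sat 17:45 → clear.
Demo Slot: starts Sat 21:45 at or after Plenary Slot ends Sat 21:30 → clear.
Fireside Q&A: starts Sun 09:15 at or after Plenary Slot ends Sat 21:30 → clear.
Demo Talk: starts Sun 10:45 at or after Plenary Slot ends Sat 21:30 → clear.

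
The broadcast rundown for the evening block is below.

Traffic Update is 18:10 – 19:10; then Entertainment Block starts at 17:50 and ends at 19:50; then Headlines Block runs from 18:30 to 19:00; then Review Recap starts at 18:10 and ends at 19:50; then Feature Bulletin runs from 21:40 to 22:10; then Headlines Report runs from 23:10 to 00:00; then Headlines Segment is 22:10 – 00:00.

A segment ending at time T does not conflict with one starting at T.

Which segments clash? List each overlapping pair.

Entertainment Block & Headlines Block, Entertainment Block & Review Recap, Entertainment Block & Traffic Update, Headlines Block & Review Recap, Headlines Block & Traffic Update, Headlines Report & Headlines Segment, Review Recap & Traffic Update

Check each pair: they overlap iff neither finishes before the other starts.
Sorted by start: Entertainment Block, Traffic Update, Review Recap, Headlines Block, Feature Bulletin, Headlines Segment, Headlines Report.
Traffic Update starts before Entertainment Block ends → Entertainment Block and Traffic Update overlap.
Review Recap starts before Entertainment Block ends → Entertainment Block and Review Recap overlap.
Headlines Block starts before Entertainment Block ends → Entertainment Block and Headlines Block overlap.
Feature Bulletin starts after Entertainment Block ends — done with Entertainment Block.
Review Recap starts before Traffic Update ends → Traffic Update and Review Recap overlap.
Headlines Block starts before Traffic Update ends → Traffic Update and Headlines Block overlap.
Feature Bulletin starts after Traffic Update ends — done with Traffic Update.
Headlines Block starts before Review Recap ends → Review Recap and Headlines Block overlap.
Feature Bulletin starts after Review Recap ends — done with Review Recap.
Feature Bulletin starts after Headlines Block ends — done with Headlines Block.
Headlines Segment starts exactly when Feature Bulletin ends (back-to-back, no overlap) — done with Feature Bulletin.
Headlines Report starts before Headlines Segment ends → Headlines Segment and Headlines Report overlap.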